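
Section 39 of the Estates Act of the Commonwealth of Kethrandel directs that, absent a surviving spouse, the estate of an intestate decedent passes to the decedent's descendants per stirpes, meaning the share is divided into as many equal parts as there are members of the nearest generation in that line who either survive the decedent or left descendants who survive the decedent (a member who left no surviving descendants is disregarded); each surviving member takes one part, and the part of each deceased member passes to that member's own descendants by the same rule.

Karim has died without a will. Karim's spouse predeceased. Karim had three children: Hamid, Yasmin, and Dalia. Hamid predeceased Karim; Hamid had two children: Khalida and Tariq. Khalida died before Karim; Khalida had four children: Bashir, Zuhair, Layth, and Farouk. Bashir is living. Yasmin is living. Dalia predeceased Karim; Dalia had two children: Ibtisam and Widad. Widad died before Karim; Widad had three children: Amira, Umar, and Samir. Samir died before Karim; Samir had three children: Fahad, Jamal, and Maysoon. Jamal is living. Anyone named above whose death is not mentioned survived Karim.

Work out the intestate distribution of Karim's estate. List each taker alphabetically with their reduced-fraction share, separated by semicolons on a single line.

Amira 1/18; Bashir 1/24; Fahad 1/54; Farouk 1/24; Ibtisam 1/6; Jamal 1/54; Layth 1/24; Maysoon 1/54; Tariq 1/6; Umar 1/18; Yasmin 1/3; Zuhair 1/24

There is no surviving spouse, so the entire estate passes to Karim's descendants per stirpes.
The estate is divided into 3 equal shares of 1/3 among Hamid, Yasmin, Dalia.
Hamid predeceased; the 1/3 allotted to Hamid's branch passes to Hamid's issue by representation.
The 1/3 is divided into 2 equal shares of 1/6 among Khalida, Tariq.
Khalida predeceased; the 1/6 allotted to Khalida's branch passes to Khalida's issue by representation.
The 1/6 is divided into 4 equal shares of 1/24 among Bashir, Zuhair, Layth, Farouk.
Bashir is living and takes 1/24.
Zuhair is living and takes 1/24.
Layth is living and takes 1/24.
Farouk is living and takes 1/24.
Tariq is living and takes 1/6.
Yasmin is living and takes 1/3.
Dalia predeceased; the 1/3 allotted to Dalia's branch passes to Dalia's issue by representation.
The 1/3 is divided into 2 equal shares of 1/6 among Ibtisam, Widad.
Ibtisam is living and takes 1/6.
Widad predeceased; the 1/6 allotted to Widad's branch passes to Widad's issue by representation.
The 1/6 is divided into 3 equal shares of 1/18 among Amira, Umar, Samir.
Amira is living and takes 1/18.
Umar is living and takes 1/18.
Samir predeceased; the 1/18 allotted to Samir's branch passes to Samir's issue by representation.
The 1/18 is divided into 3 equal shares of 1/54 among Fahad, Jamal, Maysoon.
Fahad is living and takes 1/54.
Jamal is living and takes 1/54.
Maysoon is living and takes 1/54.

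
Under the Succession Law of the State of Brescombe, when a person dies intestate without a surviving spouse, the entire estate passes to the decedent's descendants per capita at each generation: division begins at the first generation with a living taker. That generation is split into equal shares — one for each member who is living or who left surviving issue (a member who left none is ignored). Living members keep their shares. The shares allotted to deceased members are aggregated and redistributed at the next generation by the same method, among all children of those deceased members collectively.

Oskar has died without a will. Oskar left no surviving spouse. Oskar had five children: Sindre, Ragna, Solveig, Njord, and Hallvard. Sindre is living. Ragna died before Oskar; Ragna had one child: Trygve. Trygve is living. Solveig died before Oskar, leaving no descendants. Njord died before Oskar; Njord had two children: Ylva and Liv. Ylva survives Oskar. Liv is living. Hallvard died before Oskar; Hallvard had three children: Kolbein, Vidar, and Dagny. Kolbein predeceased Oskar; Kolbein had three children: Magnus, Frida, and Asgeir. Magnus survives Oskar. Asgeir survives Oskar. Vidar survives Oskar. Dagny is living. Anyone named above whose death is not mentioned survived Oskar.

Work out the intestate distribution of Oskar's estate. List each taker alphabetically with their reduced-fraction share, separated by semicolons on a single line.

There is no surviving spouse, so the entire estate passes to Oskar's descendants per capita at each generation.
At generation 1 (Sindre, Ragna, Njord, Hallvard) there are 4 shares of (1)/4 = 1/4 each.
Living: Sindre — each takes 1/4.
Deceased: Ragna, Njord, and Hallvard. Their combined 3/4 is pooled and carried to generation 2.
At generation 2 (Trygve, Ylva, Liv, Kolbein, Vidar, Dagny) there are 6 shares of (3/4)/6 = 1/8 each.
Living: Trygve, Ylva, Liv, Vidar, and Dagny — each takes 1/8.
Deceased: Kolbein. That 1/8 share is carried to generation 3.
At generation 3 (Magnus, Frida, Asgeir) there are 3 shares of (1/8)/3 = 1/24 each.
Living: Magnus, Frida, and Asgeir — each takes 1/24.

Asgeir 1/24; Dagny 1/8; Frida 1/24; Liv 1/8; Magnus 1/24; Sindre 1/4; Trygve 1/8; Vidar 1/8; Ylva 1/8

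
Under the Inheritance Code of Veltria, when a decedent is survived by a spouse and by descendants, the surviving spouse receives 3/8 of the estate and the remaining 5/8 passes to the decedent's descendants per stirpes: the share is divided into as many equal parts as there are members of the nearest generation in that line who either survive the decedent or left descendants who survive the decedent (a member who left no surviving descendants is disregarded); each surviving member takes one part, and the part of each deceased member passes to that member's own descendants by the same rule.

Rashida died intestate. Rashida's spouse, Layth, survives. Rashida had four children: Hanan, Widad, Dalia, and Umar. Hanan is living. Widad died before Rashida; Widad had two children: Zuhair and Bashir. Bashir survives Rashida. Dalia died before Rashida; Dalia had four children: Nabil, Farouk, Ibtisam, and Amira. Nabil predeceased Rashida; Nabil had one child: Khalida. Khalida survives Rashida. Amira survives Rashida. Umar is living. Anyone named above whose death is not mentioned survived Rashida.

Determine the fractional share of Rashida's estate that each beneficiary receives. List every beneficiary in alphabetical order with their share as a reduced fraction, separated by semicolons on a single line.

Layth, as surviving spouse, takes 3/8.
The remaining 5/8 passes to Rashida's descendants per stirpes.
The 5/8 is divided into 4 equal shares of 5/32 among Hanan, Widad, Dalia, Umar.
Hanan is living and takes 5/32.
Widad predeceased; the 5/32 allotted to Widad's branch passes to Widad's issue by representation.
The 5/32 is divided into 2 equal shares of 5/64 among Zuhair, Bashir.
Zuhair is living and takes 5/64.
Bashir is living and takes 5/64.
Dalia predeceased; the 5/32 allotted to Dalia's branch passes to Dalia's issue by representation.
The 5/32 is divided into 4 equal shares of 5/128 among Nabil, Farouk, Ibtisam, Amira.
Nabil predeceased; the 5/128 allotted to Nabil's branch passes to Nabil's issue by representation.
Khalida is the sole taker at this level and receives the full 5/128.
Farouk is living and takes 5/128.
Ibtisam is living and takes 5/128.
Amira is living and takes 5/128.
Umar is living and takes 5/32.

Amira 5/128; Bashir 5/64; Farouk 5/128; Hanan 5/32; Ibtisam 5/128; Khalida 5/128; Layth 3/8; Umar 5/32; Zuhair 5/64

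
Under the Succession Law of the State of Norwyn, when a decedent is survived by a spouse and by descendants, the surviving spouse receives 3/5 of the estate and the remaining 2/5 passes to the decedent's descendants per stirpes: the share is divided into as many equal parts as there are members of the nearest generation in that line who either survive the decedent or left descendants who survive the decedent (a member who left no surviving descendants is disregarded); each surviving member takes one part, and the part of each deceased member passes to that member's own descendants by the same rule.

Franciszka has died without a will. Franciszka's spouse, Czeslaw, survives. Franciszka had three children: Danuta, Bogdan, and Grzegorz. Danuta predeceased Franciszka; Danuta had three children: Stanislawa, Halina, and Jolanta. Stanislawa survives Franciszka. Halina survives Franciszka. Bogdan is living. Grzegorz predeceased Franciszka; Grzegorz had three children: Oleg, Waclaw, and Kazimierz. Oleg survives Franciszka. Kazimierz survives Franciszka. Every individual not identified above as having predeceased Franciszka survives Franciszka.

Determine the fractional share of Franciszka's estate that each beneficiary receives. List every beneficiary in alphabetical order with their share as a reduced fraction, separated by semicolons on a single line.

Czeslaw, as surviving spouse, takes 3/5.
The remaining 2/5 passes to Franciszka's descendants per stirpes.
The 2/5 is divided into 3 equal shares of 2/15 among Danuta, Bogdan, Grzegorz.
Danuta predeceased; the 2/15 allotted to Danuta's branch passes to Danuta's issue by representation.
The 2/15 is divided into 3 equal shares of 2/45 among Stanislawa, Halina, Jolanta.
Stanislawa is living and takes 2/45.
Halina is living and takes 2/45.
Jolanta is living and takes 2/45.
Bogdan is living and takes 2/15.
Grzegorz predeceased; the 2/15 allotted to Grzegorz's branch passes to Grzegorz's issue by representation.
The 2/15 is divided into 3 equal shares of 2/45 among Oleg, Waclaw, Kazimierz.
Oleg is living and takes 2/45.
Waclaw is living and takes 2/45.
Kazimierz is living and takes 2/45.

Bogdan 2/15; Czeslaw 3/5; Halina 2/45; Jolanta 2/45; Kazimierz 2/45; Oleg 2/45; Stanislawa 2/45; Waclaw 2/45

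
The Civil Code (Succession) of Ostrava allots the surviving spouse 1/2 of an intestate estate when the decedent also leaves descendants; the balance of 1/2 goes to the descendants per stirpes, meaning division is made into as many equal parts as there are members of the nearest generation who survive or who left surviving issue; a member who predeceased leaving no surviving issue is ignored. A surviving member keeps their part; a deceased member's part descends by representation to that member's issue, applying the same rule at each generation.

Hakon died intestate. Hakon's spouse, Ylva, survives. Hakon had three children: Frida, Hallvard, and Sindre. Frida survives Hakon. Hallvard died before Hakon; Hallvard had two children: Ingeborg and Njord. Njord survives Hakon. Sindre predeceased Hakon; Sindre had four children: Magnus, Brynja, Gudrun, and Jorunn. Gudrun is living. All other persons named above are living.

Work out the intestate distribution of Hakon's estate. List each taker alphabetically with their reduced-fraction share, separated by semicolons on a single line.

Ylva, as surviving spouse, takes 1/2.
The remaining 1/2 passes to Hakon's descendants per stirpes.
The 1/2 is divided into 3 equal shares of 1/6 among Frida, Hallvard, Sindre.
Frida is living and takes 1/6.
Hallvard predeceased; the 1/6 allotted to Hallvard's branch passes to Hallvard's issue by representation.
The 1/6 is divided into 2 equal shares of 1/12 among Ingeborg, Njord.
Ingeborg is living and takes 1/12.
Njord is living and takes 1/12.
Sindre predeceased; the 1/6 allotted to Sindre's branch passes to Sindre's issue by representation.
The 1/6 is divided into 4 equal shares of 1/24 among Magnus, Brynja, Gudrun, Jorunn.
Magnus is living and takes 1/24.
Brynja is living and takes 1/24.
Gudrun is living and takes 1/24.
Jorunn is living and takes 1/24.

Brynja 1/24; Frida 1/6; Gudrun 1/24; Ingeborg 1/12; Jorunn 1/24; Magnus 1/24; Njord 1/12; Ylva 1/2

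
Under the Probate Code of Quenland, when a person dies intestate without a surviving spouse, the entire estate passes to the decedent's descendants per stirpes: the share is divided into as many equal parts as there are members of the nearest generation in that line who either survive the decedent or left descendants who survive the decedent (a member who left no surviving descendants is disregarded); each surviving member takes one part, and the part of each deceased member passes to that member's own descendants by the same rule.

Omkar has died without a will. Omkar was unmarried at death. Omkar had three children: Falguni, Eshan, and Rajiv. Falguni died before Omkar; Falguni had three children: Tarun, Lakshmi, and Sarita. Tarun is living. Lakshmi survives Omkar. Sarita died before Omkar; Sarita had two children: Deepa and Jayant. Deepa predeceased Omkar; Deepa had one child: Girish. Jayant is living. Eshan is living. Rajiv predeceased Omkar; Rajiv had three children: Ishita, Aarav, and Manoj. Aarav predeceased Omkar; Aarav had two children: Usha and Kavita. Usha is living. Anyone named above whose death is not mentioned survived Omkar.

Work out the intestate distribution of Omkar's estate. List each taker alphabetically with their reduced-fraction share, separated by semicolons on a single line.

There is no surviving spouse, so the entire estate passes to Omkar's descendants per stirpes.
The estate is divided into 3 equal shares of 1/3 among Falguni, Eshan, Rajiv.
Falguni predeceased; the 1/3 allotted to Falguni's branch passes to Falguni's issue by representation.
The 1/3 is divided into 3 equal shares of 1/9 among Tarun, Lakshmi, Sarita.
Tarun is living and takes 1/9.
Lakshmi is living and takes 1/9.
Sarita predeceased; the 1/9 allotted to Sarita's branch passes to Sarita's issue by representation.
The 1/9 is divided into 2 equal shares of 1/18 among Deepa, Jayant.
Deepa predeceased; the 1/18 allotted to Deepa's branch passes to Deepa's issue by representation.
Girish is the sole taker at this level and receives the full 1/18.
Jayant is living and takes 1/18.
Eshan is living and takes 1/3.
Rajiv predeceased; the 1/3 allotted to Rajiv's branch passes to Rajiv's issue by representation.
The 1/3 is divided into 3 equal shares of 1/9 among Ishita, Aarav, Manoj.
Ishita is living and takes 1/9.
Aarav predeceased; the 1/9 allotted to Aarav's branch passes to Aarav's issue by representation.
The 1/9 is divided into 2 equal shares of 1/18 among Usha, Kavita.
Usha is living and takes 1/18.
Kavita is living and takes 1/18.
Manoj is living and takes 1/9.

Eshan 1/3; Girish 1/18; Ishita 1/9; Jayant 1/18; Kavita 1/18; Lakshmi 1/9; Manoj 1/9; Tarun 1/9; Usha 1/18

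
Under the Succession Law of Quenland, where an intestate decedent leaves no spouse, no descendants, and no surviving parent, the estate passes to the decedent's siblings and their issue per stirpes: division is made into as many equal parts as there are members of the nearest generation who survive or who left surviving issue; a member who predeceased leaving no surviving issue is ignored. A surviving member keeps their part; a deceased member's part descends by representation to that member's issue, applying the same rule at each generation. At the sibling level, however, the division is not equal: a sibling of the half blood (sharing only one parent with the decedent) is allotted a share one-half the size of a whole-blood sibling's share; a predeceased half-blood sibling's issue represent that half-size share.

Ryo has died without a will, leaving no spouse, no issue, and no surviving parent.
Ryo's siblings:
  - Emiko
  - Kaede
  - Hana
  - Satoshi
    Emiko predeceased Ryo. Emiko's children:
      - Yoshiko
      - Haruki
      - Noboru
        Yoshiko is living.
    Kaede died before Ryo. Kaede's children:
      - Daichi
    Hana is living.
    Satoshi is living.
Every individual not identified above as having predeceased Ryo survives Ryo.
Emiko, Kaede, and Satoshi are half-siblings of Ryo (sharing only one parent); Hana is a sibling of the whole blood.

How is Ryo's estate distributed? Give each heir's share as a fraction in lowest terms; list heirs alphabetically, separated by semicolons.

Daichi 1/5; Hana 2/5; Haruki 1/15; Noboru 1/15; Satoshi 1/5; Yoshiko 1/15

No spouse, descendants, or parent survives, so the estate passes to Ryo's siblings per stirpes.
Half-blood siblings count for one-half the weight of whole-blood siblings at the initial division.
Dividing 1 in proportion to weights (total weight 5/2): Emiko (weight 1/2) → 1/5; Kaede (weight 1/2) → 1/5; Hana (weight 1) → 2/5; Satoshi (weight 1/2) → 1/5.
Emiko predeceased; the 1/5 allotted to Emiko's branch passes to Emiko's issue by representation.
The 1/5 is divided into 3 equal shares of 1/15 among Yoshiko, Haruki, Noboru.
Yoshiko is living and takes 1/15.
Haruki is living and takes 1/15.
Noboru is living and takes 1/15.
Kaede predeceased; the 1/5 allotted to Kaede's branch passes to Kaede's issue by representation.
Daichi is the sole taker at this level and receives the full 1/5.
Hana is living and takes 2/5.
Satoshi is living and takes 1/5.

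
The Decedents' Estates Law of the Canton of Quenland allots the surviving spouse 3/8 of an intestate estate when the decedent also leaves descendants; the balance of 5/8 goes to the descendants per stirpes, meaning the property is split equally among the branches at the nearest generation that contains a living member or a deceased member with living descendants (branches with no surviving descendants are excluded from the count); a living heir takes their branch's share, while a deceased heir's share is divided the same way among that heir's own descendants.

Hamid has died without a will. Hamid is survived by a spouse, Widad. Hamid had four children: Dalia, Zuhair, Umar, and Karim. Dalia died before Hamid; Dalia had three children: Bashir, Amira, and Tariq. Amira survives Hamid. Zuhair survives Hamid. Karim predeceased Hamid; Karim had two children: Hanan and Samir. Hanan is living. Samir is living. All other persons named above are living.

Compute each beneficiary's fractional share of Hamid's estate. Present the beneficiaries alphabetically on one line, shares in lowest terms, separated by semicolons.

Widad, as surviving spouse, takes 3/8.
The remaining 5/8 passes to Hamid's descendants per stirpes.
The 5/8 is divided into 4 equal shares of 5/32 among Dalia, Zuhair, Umar, Karim.
Dalia predeceased; the 5/32 allotted to Dalia's branch passes to Dalia's issue by representation.
The 5/32 is divided into 3 equal shares of 5/96 among Bashir, Amira, Tariq.
Bashir is living and takes 5/96.
Amira is living and takes 5/96.
Tariq is living and takes 5/96.
Zuhair is living and takes 5/32.
Umar is living and takes 5/32.
Karim predeceased; the 5/32 allotted to Karim's branch passes to Karim's issue by representation.
The 5/32 is divided into 2 equal shares of 5/64 among Hanan, Samir.
Hanan is living and takes 5/64.
Samir is living and takes 5/64.

Amira 5/96; Bashir 5/96; Hanan 5/64; Samir 5/64; Tariq 5/96; Umar 5/32; Widad 3/8; Zuhair 5/32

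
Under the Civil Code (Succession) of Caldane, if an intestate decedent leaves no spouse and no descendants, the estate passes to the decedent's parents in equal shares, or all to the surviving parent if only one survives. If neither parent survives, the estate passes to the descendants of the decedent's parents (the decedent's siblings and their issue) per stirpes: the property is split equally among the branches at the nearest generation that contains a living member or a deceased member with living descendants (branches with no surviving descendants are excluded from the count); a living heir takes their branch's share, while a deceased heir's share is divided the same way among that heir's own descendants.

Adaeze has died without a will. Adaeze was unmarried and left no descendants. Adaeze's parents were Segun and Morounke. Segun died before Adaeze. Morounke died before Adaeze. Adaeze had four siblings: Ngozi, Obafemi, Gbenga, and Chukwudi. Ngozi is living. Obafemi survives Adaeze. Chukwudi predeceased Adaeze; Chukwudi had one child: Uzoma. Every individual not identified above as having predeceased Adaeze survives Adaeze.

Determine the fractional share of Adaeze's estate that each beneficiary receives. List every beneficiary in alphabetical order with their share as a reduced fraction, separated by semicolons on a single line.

Gbenga 1/4; Ngozi 1/4; Obafemi 1/4; Uzoma 1/4

Neither parent survives and there are no descendants, so the estate passes to Adaeze's siblings and their issue per stirpes.
The estate is divided into 4 equal shares of 1/4 among Ngozi, Obafemi, Gbenga, Chukwudi.
Ngozi is living and takes 1/4.
Obafemi is living and takes 1/4.
Gbenga is living and takes 1/4.
Chukwudi predeceased; the 1/4 allotted to Chukwudi's branch passes to Chukwudi's issue by representation.
Uzoma is the sole taker at this level and receives the full 1/4.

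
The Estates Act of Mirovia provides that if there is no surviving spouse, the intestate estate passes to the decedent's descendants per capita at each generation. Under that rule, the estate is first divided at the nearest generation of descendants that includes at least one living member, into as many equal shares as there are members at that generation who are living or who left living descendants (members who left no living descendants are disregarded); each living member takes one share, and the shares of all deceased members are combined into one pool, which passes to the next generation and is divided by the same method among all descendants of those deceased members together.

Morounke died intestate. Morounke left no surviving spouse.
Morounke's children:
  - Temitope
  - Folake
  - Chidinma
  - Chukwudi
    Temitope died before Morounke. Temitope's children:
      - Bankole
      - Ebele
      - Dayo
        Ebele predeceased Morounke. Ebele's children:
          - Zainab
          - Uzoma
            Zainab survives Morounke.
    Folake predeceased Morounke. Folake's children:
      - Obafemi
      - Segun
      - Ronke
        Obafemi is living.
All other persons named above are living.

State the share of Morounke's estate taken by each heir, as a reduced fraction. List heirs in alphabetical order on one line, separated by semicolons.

Bankole 1/12; Chidinma 1/4; Chukwudi 1/4; Dayo 1/12; Obafemi 1/12; Ronke 1/12; Segun 1/12; Uzoma 1/24; Zainab 1/24

There is no surviving spouse, so the entire estate passes to Morounke's descendants per capita at each generation.
At generation 1 (Temitope, Folake, Chidinma, Chukwudi) there are 4 shares of (1)/4 = 1/4 each.
Living: Chidinma and Chukwudi — each takes 1/4.
Deceased: Temitope and Folake. Their combined 1/2 is pooled and carried to generation 2.
At generation 2 (Bankole, Ebele, Dayo, Obafemi, Segun, Ronke) there are 6 shares of (1/2)/6 = 1/12 each.
Living: Bankole, Dayo, Obafemi, Segun, and Ronke — each takes 1/12.
Deceased: Ebele. That 1/12 share is carried to generation 3.
At generation 3 (Zainab, Uzoma) there are 2 shares of (1/12)/2 = 1/24 each.
Living: Zainab and Uzoma — each takes 1/24.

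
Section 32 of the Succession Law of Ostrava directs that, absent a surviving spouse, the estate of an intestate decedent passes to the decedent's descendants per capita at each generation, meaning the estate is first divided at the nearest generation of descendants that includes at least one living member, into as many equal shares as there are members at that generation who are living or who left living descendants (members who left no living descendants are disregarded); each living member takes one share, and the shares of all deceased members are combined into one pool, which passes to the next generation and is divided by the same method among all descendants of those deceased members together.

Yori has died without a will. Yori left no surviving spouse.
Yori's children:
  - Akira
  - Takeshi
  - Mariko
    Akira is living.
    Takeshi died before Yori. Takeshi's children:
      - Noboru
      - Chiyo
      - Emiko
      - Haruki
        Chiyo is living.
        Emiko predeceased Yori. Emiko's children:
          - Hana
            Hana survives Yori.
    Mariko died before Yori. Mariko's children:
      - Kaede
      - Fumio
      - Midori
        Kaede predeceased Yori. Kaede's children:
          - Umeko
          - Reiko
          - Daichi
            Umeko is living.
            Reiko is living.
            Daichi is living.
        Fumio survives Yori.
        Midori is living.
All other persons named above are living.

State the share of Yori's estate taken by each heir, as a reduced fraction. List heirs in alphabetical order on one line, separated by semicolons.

There is no surviving spouse, so the entire estate passes to Yori's descendants per capita at each generation.
At generation 1 (Akira, Takeshi, Mariko) there are 3 shares of (1)/3 = 1/3 each.
Living: Akira — each takes 1/3.
Deceased: Takeshi and Mariko. Their combined 2/3 is pooled and carried to generation 2.
At generation 2 (Noboru, Chiyo, Emiko, Haruki, Kaede, Fumio, Midori) there are 7 shares of (2/3)/7 = 2/21 each.
Living: Noboru, Chiyo, Haruki, Fumio, and Midori — each takes 2/21.
Deceased: Emiko and Kaede. Their combined 4/21 is pooled and carried to generation 3.
At generation 3 (Hana, Umeko, Reiko, Daichi) there are 4 shares of (4/21)/4 = 1/21 each.
Living: Hana, Umeko, Reiko, and Daichi — each takes 1/21.

Akira 1/3; Chiyo 2/21; Daichi 1/21; Fumio 2/21; Hana 1/21; Haruki 2/21; Midori 2/21; Noboru 2/21; Reiko 1/21; Umeko 1/21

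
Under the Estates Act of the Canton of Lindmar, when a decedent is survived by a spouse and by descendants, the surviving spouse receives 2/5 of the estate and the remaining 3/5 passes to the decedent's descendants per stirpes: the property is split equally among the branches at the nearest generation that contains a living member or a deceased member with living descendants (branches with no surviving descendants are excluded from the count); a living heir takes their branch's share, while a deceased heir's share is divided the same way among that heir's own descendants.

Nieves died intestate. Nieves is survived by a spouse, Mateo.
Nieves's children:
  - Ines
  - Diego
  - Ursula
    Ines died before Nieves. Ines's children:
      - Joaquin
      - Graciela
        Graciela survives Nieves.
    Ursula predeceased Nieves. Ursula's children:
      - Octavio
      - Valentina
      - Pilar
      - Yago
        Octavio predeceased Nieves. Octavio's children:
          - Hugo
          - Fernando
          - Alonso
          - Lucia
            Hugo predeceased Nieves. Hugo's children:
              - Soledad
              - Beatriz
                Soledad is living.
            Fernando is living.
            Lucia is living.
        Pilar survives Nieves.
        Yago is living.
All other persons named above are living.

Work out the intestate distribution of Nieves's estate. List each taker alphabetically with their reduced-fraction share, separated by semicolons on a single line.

Alonso 1/80; Beatriz 1/160; Diego 1/5; Fernando 1/80; Graciela 1/10; Joaquin 1/10; Lucia 1/80; Mateo 2/5; Pilar 1/20; Soledad 1/160; Valentina 1/20; Yago 1/20

Mateo, as surviving spouse, takes 2/5.
The remaining 3/5 passes to Nieves's descendants per stirpes.
The 3/5 is divided into 3 equal shares of 1/5 among Ines, Diego, Ursula.
Ines predeceased; the 1/5 allotted to Ines's branch passes to Ines's issue by representation.
The 1/5 is divided into 2 equal shares of 1/10 among Joaquin, Graciela.
Joaquin is living and takes 1/10.
Graciela is living and takes 1/10.
Diego is living and takes 1/5.
Ursula predeceased; the 1/5 allotted to Ursula's branch passes to Ursula's issue by representation.
The 1/5 is divided into 4 equal shares of 1/20 among Octavio, Valentina, Pilar, Yago.
Octavio predeceased; the 1/20 allotted to Octavio's branch passes to Octavio's issue by representation.
The 1/20 is divided into 4 equal shares of 1/80 among Hugo, Fernando, Alonso, Lucia.
Hugo predeceased; the 1/80 allotted to Hugo's branch passes to Hugo's issue by representation.
The 1/80 is divided into 2 equal shares of 1/160 among Soledad, Beatriz.
Soledad is living and takes 1/160.
Beatriz is living and takes 1/160.
Fernando is living and takes 1/80.
Alonso is living and takes 1/80.
Lucia is living and takes 1/80.
Valentina is living and takes 1/20.
Pilar is living and takes 1/20.
Yago is living and takes 1/20.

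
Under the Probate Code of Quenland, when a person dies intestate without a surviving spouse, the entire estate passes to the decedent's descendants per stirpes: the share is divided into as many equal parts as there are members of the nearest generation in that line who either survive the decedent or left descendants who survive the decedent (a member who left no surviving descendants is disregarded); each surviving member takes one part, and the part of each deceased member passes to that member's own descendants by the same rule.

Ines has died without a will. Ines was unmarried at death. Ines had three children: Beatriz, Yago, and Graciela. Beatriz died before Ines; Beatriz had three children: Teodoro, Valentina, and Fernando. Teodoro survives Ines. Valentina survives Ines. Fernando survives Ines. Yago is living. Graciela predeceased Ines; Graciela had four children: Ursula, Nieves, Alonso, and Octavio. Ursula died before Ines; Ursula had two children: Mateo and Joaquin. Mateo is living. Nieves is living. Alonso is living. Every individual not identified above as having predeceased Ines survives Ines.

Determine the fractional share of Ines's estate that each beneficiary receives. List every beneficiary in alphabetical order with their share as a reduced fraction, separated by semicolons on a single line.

There is no surviving spouse, so the entire estate passes to Ines's descendants per stirpes.
The estate is divided into 3 equal shares of 1/3 among Beatriz, Yago, Graciela.
Beatriz predeceased; the 1/3 allotted to Beatriz's branch passes to Beatriz's issue by representation.
The 1/3 is divided into 3 equal shares of 1/9 among Teodoro, Valentina, Fernando.
Teodoro is living and takes 1/9.
Valentina is living and takes 1/9.
Fernando is living and takes 1/9.
Yago is living and takes 1/3.
Graciela predeceased; the 1/3 allotted to Graciela's branch passes to Graciela's issue by representation.
The 1/3 is divided into 4 equal shares of 1/12 among Ursula, Nieves, Alonso, Octavio.
Ursula predeceased; the 1/12 allotted to Ursula's branch passes to Ursula's issue by representation.
The 1/12 is divided into 2 equal shares of 1/24 among Mateo, Joaquin.
Mateo is living and takes 1/24.
Joaquin is living and takes 1/24.
Nieves is living and takes 1/12.
Alonso is living and takes 1/12.
Octavio is living and takes 1/12.

Alonso 1/12; Fernando 1/9; Joaquin 1/24; Mateo 1/24; Nieves 1/12; Octavio 1/12; Teodoro 1/9; Valentina 1/9; Yago 1/3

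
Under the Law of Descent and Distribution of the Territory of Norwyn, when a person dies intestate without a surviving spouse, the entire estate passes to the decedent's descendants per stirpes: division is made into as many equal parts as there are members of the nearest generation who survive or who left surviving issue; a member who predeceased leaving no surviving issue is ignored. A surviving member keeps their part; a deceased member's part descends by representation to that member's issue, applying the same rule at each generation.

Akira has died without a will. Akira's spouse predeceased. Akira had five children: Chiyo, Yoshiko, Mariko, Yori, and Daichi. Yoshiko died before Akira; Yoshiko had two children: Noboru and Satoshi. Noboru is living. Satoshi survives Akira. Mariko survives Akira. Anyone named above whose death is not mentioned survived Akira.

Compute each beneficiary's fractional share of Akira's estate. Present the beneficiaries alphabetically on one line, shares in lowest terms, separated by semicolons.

Chiyo 1/5; Daichi 1/5; Mariko 1/5; Noboru 1/10; Satoshi 1/10; Yori 1/5

There is no surviving spouse, so the entire estate passes to Akira's descendants per stirpes.
The estate is divided into 5 equal shares of 1/5 among Chiyo, Yoshiko, Mariko, Yori, Daichi.
Chiyo is living and takes 1/5.
Yoshiko predeceased; the 1/5 allotted to Yoshiko's branch passes to Yoshiko's issue by representation.
The 1/5 is divided into 2 equal shares of 1/10 among Noboru, Satoshi.
Noboru is living and takes 1/10.
Satoshi is living and takes 1/10.
Mariko is living and takes 1/5.
Yori is living and takes 1/5.
Daichi is living and takes 1/5.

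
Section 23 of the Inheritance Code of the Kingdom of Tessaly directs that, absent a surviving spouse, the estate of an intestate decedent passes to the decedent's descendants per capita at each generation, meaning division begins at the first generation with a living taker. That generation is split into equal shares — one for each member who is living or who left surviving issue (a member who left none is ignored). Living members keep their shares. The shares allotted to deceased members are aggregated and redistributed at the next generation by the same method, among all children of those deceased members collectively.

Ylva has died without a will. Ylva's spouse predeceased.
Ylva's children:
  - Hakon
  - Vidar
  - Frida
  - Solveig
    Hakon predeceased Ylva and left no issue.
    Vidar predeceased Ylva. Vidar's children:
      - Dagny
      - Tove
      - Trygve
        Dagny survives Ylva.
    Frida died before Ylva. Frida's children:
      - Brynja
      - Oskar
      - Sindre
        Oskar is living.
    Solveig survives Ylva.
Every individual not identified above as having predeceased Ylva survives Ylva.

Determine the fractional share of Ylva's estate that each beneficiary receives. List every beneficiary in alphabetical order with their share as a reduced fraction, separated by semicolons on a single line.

Brynja 1/9; Dagny 1/9; Oskar 1/9; Sindre 1/9; Solveig 1/3; Tove 1/9; Trygve 1/9

There is no surviving spouse, so the entire estate passes to Ylva's descendants per capita at each generation.
At generation 1 (Vidar, Frida, Solveig) there are 3 shares of (1)/3 = 1/3 each.
Living: Solveig — each takes 1/3.
Deceased: Vidar and Frida. Their combined 2/3 is pooled and carried to generation 2.
At generation 2 (Dagny, Tove, Trygve, Brynja, Oskar, Sindre) there are 6 shares of (2/3)/6 = 1/9 each.
Living: Dagny, Tove, Trygve, Brynja, Oskar, and Sindre — each takes 1/9.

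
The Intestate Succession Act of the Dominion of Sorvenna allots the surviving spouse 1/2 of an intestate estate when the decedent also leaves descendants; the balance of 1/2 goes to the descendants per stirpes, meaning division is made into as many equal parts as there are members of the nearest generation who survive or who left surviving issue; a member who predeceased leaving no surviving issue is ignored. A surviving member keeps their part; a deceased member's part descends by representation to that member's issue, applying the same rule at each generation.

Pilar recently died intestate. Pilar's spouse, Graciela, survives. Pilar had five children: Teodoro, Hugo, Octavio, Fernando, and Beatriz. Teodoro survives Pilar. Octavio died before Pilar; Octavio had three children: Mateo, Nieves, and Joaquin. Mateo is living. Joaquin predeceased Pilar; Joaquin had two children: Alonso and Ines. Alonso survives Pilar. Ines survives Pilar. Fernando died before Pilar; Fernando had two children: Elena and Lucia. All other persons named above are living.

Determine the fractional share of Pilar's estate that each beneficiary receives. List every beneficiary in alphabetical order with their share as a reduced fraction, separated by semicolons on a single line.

Graciela, as surviving spouse, takes 1/2.
The remaining 1/2 passes to Pilar's descendants per stirpes.
The 1/2 is divided into 5 equal shares of 1/10 among Teodoro, Hugo, Octavio, Fernando, Beatriz.
Teodoro is living and takes 1/10.
Hugo is living and takes 1/10.
Octavio predeceased; the 1/10 allotted to Octavio's branch passes to Octavio's issue by representation.
The 1/10 is divided into 3 equal shares of 1/30 among Mateo, Nieves, Joaquin.
Mateo is living and takes 1/30.
Nieves is living and takes 1/30.
Joaquin predeceased; the 1/30 allotted to Joaquin's branch passes to Joaquin's issue by representation.
The 1/30 is divided into 2 equal shares of 1/60 among Alonso, Ines.
Alonso is living and takes 1/60.
Ines is living and takes 1/60.
Fernando predeceased; the 1/10 allotted to Fernando's branch passes to Fernando's issue by representation.
The 1/10 is divided into 2 equal shares of 1/20 among Elena, Lucia.
Elena is living and takes 1/20.
Lucia is living and takes 1/20.
Beatriz is living and takes 1/10.

Alonso 1/60; Beatriz 1/10; Elena 1/20; Graciela 1/2; Hugo 1/10; Ines 1/60; Lucia 1/20; Mateo 1/30; Nieves 1/30; Teodoro 1/10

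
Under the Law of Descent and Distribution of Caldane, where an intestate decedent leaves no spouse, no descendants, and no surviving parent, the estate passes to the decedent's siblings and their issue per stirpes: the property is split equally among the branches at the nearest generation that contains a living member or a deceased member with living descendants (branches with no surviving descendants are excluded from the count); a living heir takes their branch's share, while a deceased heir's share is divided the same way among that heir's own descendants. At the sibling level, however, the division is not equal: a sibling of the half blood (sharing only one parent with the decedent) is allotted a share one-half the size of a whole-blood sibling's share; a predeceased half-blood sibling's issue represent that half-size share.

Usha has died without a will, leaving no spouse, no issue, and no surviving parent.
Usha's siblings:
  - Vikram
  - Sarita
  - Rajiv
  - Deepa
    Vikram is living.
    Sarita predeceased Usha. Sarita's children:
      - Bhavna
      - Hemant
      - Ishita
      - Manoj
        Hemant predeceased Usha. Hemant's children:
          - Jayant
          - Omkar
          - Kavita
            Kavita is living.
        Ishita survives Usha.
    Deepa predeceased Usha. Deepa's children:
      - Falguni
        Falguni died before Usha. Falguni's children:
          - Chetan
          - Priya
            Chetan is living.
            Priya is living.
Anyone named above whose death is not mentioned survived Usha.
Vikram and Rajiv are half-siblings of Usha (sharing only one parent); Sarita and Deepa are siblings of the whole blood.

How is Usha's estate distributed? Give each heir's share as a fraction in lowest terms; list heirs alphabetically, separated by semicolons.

No spouse, descendants, or parent survives, so the estate passes to Usha's siblings per stirpes.
Half-blood siblings count for one-half the weight of whole-blood siblings at the initial division.
Dividing 1 in proportion to weights (total weight 3): Vikram (weight 1/2) → 1/6; Sarita (weight 1) → 1/3; Rajiv (weight 1/2) → 1/6; Deepa (weight 1) → 1/3.
Vikram is living and takes 1/6.
Sarita predeceased; the 1/3 allotted to Sarita's branch passes to Sarita's issue by representation.
The 1/3 is divided into 4 equal shares of 1/12 among Bhavna, Hemant, Ishita, Manoj.
Bhavna is living and takes 1/12.
Hemant predeceased; the 1/12 allotted to Hemant's branch passes to Hemant's issue by representation.
The 1/12 is divided into 3 equal shares of 1/36 among Jayant, Omkar, Kavita.
Jayant is living and takes 1/36.
Omkar is living and takes 1/36.
Kavita is living and takes 1/36.
Ishita is living and takes 1/12.
Manoj is living and takes 1/12.
Rajiv is living and takes 1/6.
Deepa predeceased; the 1/3 allotted to Deepa's branch passes to Deepa's issue by representation.
Falguni's line is the sole branch at this level, so the full 1/3 passes to Falguni's issue by representation.
The 1/3 is divided into 2 equal shares of 1/6 among Chetan, Priya.
Chetan is living and takes 1/6.
Priya is living and takes 1/6.

Bhavna 1/12; Chetan 1/6; Ishita 1/12; Jayant 1/36; Kavita 1/36; Manoj 1/12; Omkar 1/36; Priya 1/6; Rajiv 1/6; Vikram 1/6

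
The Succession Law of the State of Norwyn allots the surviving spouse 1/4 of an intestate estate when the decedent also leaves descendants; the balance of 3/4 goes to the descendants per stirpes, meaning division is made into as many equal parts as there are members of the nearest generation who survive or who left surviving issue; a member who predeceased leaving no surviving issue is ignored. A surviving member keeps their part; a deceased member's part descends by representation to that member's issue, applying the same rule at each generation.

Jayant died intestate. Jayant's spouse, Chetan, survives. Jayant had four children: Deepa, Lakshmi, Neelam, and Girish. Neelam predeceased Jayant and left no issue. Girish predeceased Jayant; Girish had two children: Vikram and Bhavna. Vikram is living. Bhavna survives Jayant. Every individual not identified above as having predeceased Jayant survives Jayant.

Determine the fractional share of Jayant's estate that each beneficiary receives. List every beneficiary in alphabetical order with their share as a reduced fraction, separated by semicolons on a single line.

Bhavna 1/8; Chetan 1/4; Deepa 1/4; Lakshmi 1/4; Vikram 1/8

Chetan, as surviving spouse, takes 1/4.
The remaining 3/4 passes to Jayant's descendants per stirpes.
Neelam left no surviving issue, so that branch lapses and is disregarded.
The 3/4 is divided into 3 equal shares of 1/4 among Deepa, Lakshmi, Girish.
Deepa is living and takes 1/4.
Lakshmi is living and takes 1/4.
Girish predeceased; the 1/4 allotted to Girish's branch passes to Girish's issue by representation.
The 1/4 is divided into 2 equal shares of 1/8 among Vikram, Bhavna.
Vikram is living and takes 1/8.
Bhavna is living and takes 1/8.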